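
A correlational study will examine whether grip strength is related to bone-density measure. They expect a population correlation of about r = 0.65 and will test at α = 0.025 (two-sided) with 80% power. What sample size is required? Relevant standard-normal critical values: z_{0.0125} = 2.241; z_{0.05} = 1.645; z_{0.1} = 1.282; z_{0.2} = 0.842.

Fisher's z: C = ½·ln((1+r)/(1−r)) = ½·ln(4.7143) = 0.7753.
n = ((z_{α/2} + z_β)/C)² + 3.
(2.241 + 0.842) / 0.7753 = 3.083 / 0.7753 = 3.977.
n = 3.977² + 3 = 15.81 + 3 = 18.8.
Round up.

n = 19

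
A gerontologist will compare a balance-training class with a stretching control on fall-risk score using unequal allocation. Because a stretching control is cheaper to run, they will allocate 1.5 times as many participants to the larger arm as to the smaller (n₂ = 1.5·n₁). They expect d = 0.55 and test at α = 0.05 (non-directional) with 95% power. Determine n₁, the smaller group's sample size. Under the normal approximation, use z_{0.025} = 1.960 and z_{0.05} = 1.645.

n₁ = 72

With allocation ratio k = n₂/n₁ = 1.5, Var(x̄₁−x̄₂) = σ²(1/n₁ + 1/(k·n₁)) = σ²·(k+1)/(k·n₁).
So n₁ = (1 + 1/k)·((z_{α/2} + z_β)/d)² = 1.667 × (3.605/0.55)².
n₁ = 1.667 × 42.96 = 71.6.
Round up: n₁ = 72, giving n₂ = 1.5 × 72 = 108.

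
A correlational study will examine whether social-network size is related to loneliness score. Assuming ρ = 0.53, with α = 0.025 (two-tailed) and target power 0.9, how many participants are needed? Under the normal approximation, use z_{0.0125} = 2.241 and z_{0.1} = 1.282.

n = 39

Fisher's z: C = ½·ln((1+r)/(1−r)) = ½·ln(3.2553) = 0.5901.
n = ((z_{α/2} + z_β)/C)² + 3.
(2.241 + 1.282) / 0.5901 = 3.523 / 0.5901 = 5.970.
n = 5.970² + 3 = 35.64 + 3 = 38.6.
Round up.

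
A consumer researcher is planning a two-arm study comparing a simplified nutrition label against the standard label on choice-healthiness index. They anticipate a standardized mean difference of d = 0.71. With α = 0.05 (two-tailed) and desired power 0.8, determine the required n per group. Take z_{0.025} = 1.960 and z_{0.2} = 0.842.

n = 32 per group

For two independent groups with equal n: n = 2·((z_{α/2} + z_β) / d)².
z_{α/2} + z_β = 1.960 + 0.842 = 2.802.
n = 2 × (2.802 / 0.71)² = 2 × 3.946² = 2 × 15.57 = 31.1.
Round up to the next whole participant.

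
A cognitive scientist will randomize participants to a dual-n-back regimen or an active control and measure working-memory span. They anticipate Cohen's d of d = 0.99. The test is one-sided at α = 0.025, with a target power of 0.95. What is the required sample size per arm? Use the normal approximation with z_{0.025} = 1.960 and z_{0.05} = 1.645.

n = 27 per group

For two independent groups with equal n: n = 2·((z_{α} + z_β) / d)².
z_{α} + z_β = 1.960 + 1.645 = 3.605.
n = 2 × (3.605 / 0.99)² = 2 × 3.641² = 2 × 13.26 = 26.5.
Round up to the next whole participant.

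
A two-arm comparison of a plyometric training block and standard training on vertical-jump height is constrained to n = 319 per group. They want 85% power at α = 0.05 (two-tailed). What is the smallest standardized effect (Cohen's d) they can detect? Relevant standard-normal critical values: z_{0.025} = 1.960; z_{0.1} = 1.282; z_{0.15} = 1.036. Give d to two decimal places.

d_min ≈ 0.24

For two independent groups of n = 319 each: d_min = (z_{α/2} + z_β)·√(2/n).
z-sum = 1.960 + 1.036 = 2.996.
d_min = 2.996 × √(2/319) = 2.996 × 0.0792 = 0.237.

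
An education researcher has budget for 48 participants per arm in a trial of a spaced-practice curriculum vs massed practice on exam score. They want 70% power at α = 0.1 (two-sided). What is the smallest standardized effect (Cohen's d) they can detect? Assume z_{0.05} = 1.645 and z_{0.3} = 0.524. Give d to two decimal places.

For two independent groups of n = 48 each: d_min = (z_{α/2} + z_β)·√(2/n).
z-sum = 1.645 + 0.524 = 2.169.
d_min = 2.169 × √(2/48) = 2.169 × 0.2041 = 0.443.

d_min ≈ 0.44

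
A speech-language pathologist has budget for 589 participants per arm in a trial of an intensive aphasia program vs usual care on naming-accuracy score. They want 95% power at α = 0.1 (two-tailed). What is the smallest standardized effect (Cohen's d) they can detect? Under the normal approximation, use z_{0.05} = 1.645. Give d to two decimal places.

d_min ≈ 0.19

For two independent groups of n = 589 each: d_min = (z_{α/2} + z_β)·√(2/n).
z-sum = 1.645 + 1.645 = 3.290.
d_min = 3.290 × √(2/589) = 3.290 × 0.0583 = 0.192.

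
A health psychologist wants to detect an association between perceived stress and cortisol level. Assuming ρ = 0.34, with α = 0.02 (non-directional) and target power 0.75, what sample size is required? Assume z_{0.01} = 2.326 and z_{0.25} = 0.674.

Fisher's z: C = ½·ln((1+r)/(1−r)) = ½·ln(2.0303) = 0.3541.
n = ((z_{α/2} + z_β)/C)² + 3.
(2.326 + 0.674) / 0.3541 = 3.000 / 0.3541 = 8.472.
n = 8.472² + 3 = 71.78 + 3 = 74.8.
Round up.

n = 75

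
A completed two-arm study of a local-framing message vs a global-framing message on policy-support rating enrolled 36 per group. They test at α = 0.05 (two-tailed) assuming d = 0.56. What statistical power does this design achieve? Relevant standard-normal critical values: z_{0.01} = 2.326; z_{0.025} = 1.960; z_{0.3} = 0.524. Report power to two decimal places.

power ≈ 0.66

For two equal groups, power = Φ(d·√(n/2) − z_{α/2}).
d·√(n/2) = 0.56 × √(36/2) = 0.56 × 4.243 = 2.376.
z_β = 2.376 − 1.960 = 0.416.
Power = Φ(0.416) = 0.661.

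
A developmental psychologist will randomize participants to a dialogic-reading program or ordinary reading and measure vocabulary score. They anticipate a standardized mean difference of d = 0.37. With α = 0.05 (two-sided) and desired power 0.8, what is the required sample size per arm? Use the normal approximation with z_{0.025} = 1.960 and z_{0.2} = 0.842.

For two independent groups with equal n: n = 2·((z_{α/2} + z_β) / d)².
z_{α/2} + z_β = 1.960 + 0.842 = 2.802.
n = 2 × (2.802 / 0.37)² = 2 × 7.573² = 2 × 57.35 = 114.7.
Round up to the next whole participant.

n = 115 per group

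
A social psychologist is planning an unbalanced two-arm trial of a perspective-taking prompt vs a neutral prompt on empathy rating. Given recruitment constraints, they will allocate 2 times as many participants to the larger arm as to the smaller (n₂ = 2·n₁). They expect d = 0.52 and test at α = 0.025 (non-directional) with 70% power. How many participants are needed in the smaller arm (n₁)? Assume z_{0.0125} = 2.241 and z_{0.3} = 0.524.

n₁ = 43

With allocation ratio k = n₂/n₁ = 2, Var(x̄₁−x̄₂) = σ²(1/n₁ + 1/(k·n₁)) = σ²·(k+1)/(k·n₁).
So n₁ = (1 + 1/k)·((z_{α/2} + z_β)/d)² = 1.500 × (2.765/0.52)².
n₁ = 1.500 × 28.27 = 42.4.
Round up: n₁ = 43, giving n₂ = 2 × 43 = 86.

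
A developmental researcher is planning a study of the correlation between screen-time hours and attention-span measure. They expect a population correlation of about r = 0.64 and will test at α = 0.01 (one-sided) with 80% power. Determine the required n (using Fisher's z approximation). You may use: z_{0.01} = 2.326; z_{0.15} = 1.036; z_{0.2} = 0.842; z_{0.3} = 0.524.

n = 21

Fisher's z: C = ½·ln((1+r)/(1−r)) = ½·ln(4.5556) = 0.7582.
n = ((z_{α} + z_β)/C)² + 3.
(2.326 + 0.842) / 0.7582 = 3.168 / 0.7582 = 4.178.
n = 4.178² + 3 = 17.46 + 3 = 20.5.
Round up.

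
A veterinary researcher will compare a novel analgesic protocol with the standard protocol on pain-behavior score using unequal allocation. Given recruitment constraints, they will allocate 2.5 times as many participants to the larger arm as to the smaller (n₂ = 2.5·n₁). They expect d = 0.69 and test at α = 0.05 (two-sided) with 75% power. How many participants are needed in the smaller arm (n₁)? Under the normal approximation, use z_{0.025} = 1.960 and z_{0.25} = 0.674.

n₁ = 21

With allocation ratio k = n₂/n₁ = 2.5, Var(x̄₁−x̄₂) = σ²(1/n₁ + 1/(k·n₁)) = σ²·(k+1)/(k·n₁).
So n₁ = (1 + 1/k)·((z_{α/2} + z_β)/d)² = 1.400 × (2.634/0.69)².
n₁ = 1.400 × 14.57 = 20.4.
Round up: n₁ = 21, giving n₂ = ⌈2.5 × 21⌉ = ⌈52.5⌉ = 53.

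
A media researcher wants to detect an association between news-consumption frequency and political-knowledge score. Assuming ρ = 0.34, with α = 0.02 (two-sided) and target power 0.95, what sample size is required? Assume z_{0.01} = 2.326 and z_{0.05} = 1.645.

Fisher's z: C = ½·ln((1+r)/(1−r)) = ½·ln(2.0303) = 0.3541.
n = ((z_{α/2} + z_β)/C)² + 3.
(2.326 + 1.645) / 0.3541 = 3.971 / 0.3541 = 11.214.
n = 11.214² + 3 = 125.76 + 3 = 128.8.
Round up.

n = 129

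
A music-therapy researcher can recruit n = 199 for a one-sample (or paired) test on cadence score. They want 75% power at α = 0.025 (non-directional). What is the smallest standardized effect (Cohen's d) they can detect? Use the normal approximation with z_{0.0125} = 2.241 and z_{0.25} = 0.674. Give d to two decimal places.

For a single sample (or paired design) of n = 199: d_min = (z_{α/2} + z_β)/√n.
z-sum = 2.241 + 0.674 = 2.915.
d_min = 2.915 / √199 = 2.915 / 14.107 = 0.207.

d_min ≈ 0.21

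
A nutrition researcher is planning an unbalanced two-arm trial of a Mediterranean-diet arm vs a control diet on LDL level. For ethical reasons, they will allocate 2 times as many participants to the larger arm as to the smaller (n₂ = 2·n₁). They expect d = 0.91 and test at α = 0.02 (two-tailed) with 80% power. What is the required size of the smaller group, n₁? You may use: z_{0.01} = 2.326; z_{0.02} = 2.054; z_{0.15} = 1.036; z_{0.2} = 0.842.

n₁ = 19

With allocation ratio k = n₂/n₁ = 2, Var(x̄₁−x̄₂) = σ²(1/n₁ + 1/(k·n₁)) = σ²·(k+1)/(k·n₁).
So n₁ = (1 + 1/k)·((z_{α/2} + z_β)/d)² = 1.500 × (3.168/0.91)².
n₁ = 1.500 × 12.12 = 18.2.
Round up: n₁ = 19, giving n₂ = 2 × 19 = 38.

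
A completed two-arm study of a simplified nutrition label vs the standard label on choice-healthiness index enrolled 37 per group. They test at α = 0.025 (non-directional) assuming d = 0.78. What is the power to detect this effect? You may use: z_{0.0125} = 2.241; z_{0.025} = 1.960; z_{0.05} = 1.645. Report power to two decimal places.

For two equal groups, power = Φ(d·√(n/2) − z_{α/2}).
d·√(n/2) = 0.78 × √(37/2) = 0.78 × 4.301 = 3.355.
z_β = 3.355 − 2.241 = 1.114.
Power = Φ(1.114) = 0.867.

power ≈ 0.87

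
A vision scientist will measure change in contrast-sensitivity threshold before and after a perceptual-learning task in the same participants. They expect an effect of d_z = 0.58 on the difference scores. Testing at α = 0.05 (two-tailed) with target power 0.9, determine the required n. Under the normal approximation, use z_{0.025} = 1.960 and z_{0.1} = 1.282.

For a paired (one-sample on differences) test: n = ((z_{α/2} + z_β) / d)².
z_{α/2} + z_β = 1.960 + 1.282 = 3.242.
n = (3.242 / 0.58)² = 5.590² = 31.24.
Round up.

n = 32 pairs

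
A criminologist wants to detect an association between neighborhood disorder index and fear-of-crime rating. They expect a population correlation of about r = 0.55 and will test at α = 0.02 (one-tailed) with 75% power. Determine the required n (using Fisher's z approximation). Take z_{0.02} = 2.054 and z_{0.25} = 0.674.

n = 23

Fisher's z: C = ½·ln((1+r)/(1−r)) = ½·ln(3.4444) = 0.6184.
n = ((z_{α} + z_β)/C)² + 3.
(2.054 + 0.674) / 0.6184 = 2.728 / 0.6184 = 4.411.
n = 4.411² + 3 = 19.46 + 3 = 22.5.
Round up.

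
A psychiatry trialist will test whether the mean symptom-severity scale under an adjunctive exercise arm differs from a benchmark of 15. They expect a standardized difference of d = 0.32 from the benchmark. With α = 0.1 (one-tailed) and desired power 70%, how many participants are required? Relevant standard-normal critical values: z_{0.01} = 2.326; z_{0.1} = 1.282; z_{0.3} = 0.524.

n = 32

For a one-sample test: n = ((z_{α} + z_β) / d)².
z_{α} + z_β = 1.282 + 0.524 = 1.806.
n = (1.806 / 0.32)² = 5.644² = 31.85.
Round up.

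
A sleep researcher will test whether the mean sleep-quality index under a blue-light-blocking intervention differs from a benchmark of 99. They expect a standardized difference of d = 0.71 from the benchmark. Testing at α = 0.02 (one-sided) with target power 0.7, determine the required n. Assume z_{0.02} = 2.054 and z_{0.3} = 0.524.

n = 14

For a one-sample test: n = ((z_{α} + z_β) / d)².
z_{α} + z_β = 2.054 + 0.524 = 2.578.
n = (2.578 / 0.71)² = 3.631² = 13.18.
Round up.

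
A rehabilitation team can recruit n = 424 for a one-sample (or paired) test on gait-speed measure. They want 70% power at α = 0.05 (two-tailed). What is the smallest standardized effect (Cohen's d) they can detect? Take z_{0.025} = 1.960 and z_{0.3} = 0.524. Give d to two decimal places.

For a single sample (or paired design) of n = 424: d_min = (z_{α/2} + z_β)/√n.
z-sum = 1.960 + 0.524 = 2.484.
d_min = 2.484 / √424 = 2.484 / 20.591 = 0.121.

d_min ≈ 0.12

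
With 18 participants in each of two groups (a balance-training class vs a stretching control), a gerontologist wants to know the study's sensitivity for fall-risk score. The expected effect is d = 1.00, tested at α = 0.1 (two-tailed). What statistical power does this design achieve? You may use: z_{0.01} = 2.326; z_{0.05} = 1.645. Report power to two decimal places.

For two equal groups, power = Φ(d·√(n/2) − z_{α/2}).
d·√(n/2) = 1.00 × √(18/2) = 1.00 × 3.000 = 3.000.
z_β = 3.000 − 1.645 = 1.355.
Power = Φ(1.355) = 0.912.

power ≈ 0.91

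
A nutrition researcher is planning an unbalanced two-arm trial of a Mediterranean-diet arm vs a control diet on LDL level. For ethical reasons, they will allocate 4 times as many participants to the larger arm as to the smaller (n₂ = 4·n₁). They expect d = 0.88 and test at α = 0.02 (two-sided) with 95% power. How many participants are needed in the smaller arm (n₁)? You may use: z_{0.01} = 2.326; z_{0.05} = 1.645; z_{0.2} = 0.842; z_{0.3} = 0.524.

n₁ = 26

With allocation ratio k = n₂/n₁ = 4, Var(x̄₁−x̄₂) = σ²(1/n₁ + 1/(k·n₁)) = σ²·(k+1)/(k·n₁).
So n₁ = (1 + 1/k)·((z_{α/2} + z_β)/d)² = 1.250 × (3.971/0.88)².
n₁ = 1.250 × 20.36 = 25.5.
Round up: n₁ = 26, giving n₂ = 4 × 26 = 104.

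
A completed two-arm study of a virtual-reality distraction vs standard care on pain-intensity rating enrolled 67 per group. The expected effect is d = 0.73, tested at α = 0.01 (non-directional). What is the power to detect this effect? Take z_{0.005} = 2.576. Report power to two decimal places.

For two equal groups, power = Φ(d·√(n/2) − z_{α/2}).
d·√(n/2) = 0.73 × √(67/2) = 0.73 × 5.788 = 4.225.
z_β = 4.225 − 2.576 = 1.649.
Power = Φ(1.649) = 0.950.

power ≈ 0.95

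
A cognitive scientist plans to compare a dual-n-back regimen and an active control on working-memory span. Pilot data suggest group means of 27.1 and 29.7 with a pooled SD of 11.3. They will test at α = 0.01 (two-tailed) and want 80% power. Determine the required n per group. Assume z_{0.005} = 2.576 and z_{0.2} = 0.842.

n = 442 per group

Cohen's d = |M₁ − M₂| / SD_pooled = |27.1 − 29.7| / 11.3 = 2.6 / 11.3 = 0.230.
For two independent groups with equal n: n = 2·((z_{α/2} + z_β) / d)².
z_{α/2} + z_β = 2.576 + 0.842 = 3.418.
n = 2 × (3.418 / 0.230)² = 2 × 14.861² = 2 × 220.85 = 441.7.
Round up to the next whole participant.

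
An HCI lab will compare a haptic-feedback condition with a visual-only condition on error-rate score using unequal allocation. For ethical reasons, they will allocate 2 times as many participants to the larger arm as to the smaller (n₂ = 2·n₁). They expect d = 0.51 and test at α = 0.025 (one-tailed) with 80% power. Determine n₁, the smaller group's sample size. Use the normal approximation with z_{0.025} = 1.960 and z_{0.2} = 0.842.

With allocation ratio k = n₂/n₁ = 2, Var(x̄₁−x̄₂) = σ²(1/n₁ + 1/(k·n₁)) = σ²·(k+1)/(k·n₁).
So n₁ = (1 + 1/k)·((z_{α} + z_β)/d)² = 1.500 × (2.802/0.51)².
n₁ = 1.500 × 30.19 = 45.3.
Round up: n₁ = 46, giving n₂ = 2 × 46 = 92.

n₁ = 46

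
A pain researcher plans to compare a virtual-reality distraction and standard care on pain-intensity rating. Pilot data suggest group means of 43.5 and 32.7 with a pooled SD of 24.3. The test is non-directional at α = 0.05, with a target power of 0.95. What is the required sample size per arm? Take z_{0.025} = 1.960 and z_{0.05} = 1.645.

n = 132 per group

Cohen's d = |M₁ − M₂| / SD_pooled = |43.5 − 32.7| / 24.3 = 10.8 / 24.3 = 0.444.
For two independent groups with equal n: n = 2·((z_{α/2} + z_β) / d)².
z_{α/2} + z_β = 1.960 + 1.645 = 3.605.
n = 2 × (3.605 / 0.444)² = 2 × 8.119² = 2 × 65.92 = 131.8.
Round up to the next whole participant.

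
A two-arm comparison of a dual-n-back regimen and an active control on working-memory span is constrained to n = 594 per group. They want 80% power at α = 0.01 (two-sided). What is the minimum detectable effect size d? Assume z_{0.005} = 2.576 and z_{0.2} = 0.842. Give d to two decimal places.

d_min ≈ 0.20

For two independent groups of n = 594 each: d_min = (z_{α/2} + z_β)·√(2/n).
z-sum = 2.576 + 0.842 = 3.418.
d_min = 3.418 × √(2/594) = 3.418 × 0.0580 = 0.198.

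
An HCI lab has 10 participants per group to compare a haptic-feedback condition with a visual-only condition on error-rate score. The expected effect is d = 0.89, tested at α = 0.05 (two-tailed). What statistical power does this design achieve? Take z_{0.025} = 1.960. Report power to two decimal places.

power ≈ 0.51

For two equal groups, power = Φ(d·√(n/2) − z_{α/2}).
d·√(n/2) = 0.89 × √(10/2) = 0.89 × 2.236 = 1.990.
z_β = 1.990 − 1.960 = 0.030.
Power = Φ(0.030) = 0.512.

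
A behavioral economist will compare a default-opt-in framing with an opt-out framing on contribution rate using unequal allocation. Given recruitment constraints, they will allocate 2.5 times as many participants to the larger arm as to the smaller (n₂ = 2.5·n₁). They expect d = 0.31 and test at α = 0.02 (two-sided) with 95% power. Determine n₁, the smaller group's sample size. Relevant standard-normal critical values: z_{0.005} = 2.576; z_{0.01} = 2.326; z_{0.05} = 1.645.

With allocation ratio k = n₂/n₁ = 2.5, Var(x̄₁−x̄₂) = σ²(1/n₁ + 1/(k·n₁)) = σ²·(k+1)/(k·n₁).
So n₁ = (1 + 1/k)·((z_{α/2} + z_β)/d)² = 1.400 × (3.971/0.31)².
n₁ = 1.400 × 164.09 = 229.7.
Round up: n₁ = 230, giving n₂ = 2.5 × 230 = 575.

n₁ = 230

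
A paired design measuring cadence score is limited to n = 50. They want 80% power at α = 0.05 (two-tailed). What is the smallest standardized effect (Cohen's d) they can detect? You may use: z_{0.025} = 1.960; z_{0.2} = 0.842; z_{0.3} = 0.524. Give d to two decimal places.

For a single sample (or paired design) of n = 50: d_min = (z_{α/2} + z_β)/√n.
z-sum = 1.960 + 0.842 = 2.802.
d_min = 2.802 / √50 = 2.802 / 7.071 = 0.396.

d_min ≈ 0.40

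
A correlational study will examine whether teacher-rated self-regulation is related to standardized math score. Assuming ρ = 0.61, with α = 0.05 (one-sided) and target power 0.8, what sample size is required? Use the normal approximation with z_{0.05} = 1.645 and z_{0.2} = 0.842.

n = 16

Fisher's z: C = ½·ln((1+r)/(1−r)) = ½·ln(4.1282) = 0.7089.
n = ((z_{α} + z_β)/C)² + 3.
(1.645 + 0.842) / 0.7089 = 2.487 / 0.7089 = 3.508.
n = 3.508² + 3 = 12.31 + 3 = 15.3.
Round up.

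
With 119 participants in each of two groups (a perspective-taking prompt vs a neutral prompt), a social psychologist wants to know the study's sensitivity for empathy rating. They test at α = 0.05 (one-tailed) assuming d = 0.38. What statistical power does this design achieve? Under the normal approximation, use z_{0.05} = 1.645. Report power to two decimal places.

power ≈ 0.90

For two equal groups, power = Φ(d·√(n/2) − z_{α}).
d·√(n/2) = 0.38 × √(119/2) = 0.38 × 7.714 = 2.931.
z_β = 2.931 − 1.645 = 1.286.
Power = Φ(1.286) = 0.901.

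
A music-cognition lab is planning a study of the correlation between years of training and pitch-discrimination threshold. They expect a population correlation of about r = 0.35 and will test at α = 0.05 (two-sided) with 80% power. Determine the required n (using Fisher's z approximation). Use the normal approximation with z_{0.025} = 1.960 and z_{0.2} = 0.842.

Fisher's z: C = ½·ln((1+r)/(1−r)) = ½·ln(2.0769) = 0.3654.
n = ((z_{α/2} + z_β)/C)² + 3.
(1.960 + 0.842) / 0.3654 = 2.802 / 0.3654 = 7.668.
n = 7.668² + 3 = 58.80 + 3 = 61.8.
Round up.

n = 62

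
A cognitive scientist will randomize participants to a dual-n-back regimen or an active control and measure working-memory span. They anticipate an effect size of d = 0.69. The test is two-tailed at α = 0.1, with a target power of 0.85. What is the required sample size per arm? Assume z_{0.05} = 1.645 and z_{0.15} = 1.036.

For two independent groups with equal n: n = 2·((z_{α/2} + z_β) / d)².
z_{α/2} + z_β = 1.645 + 1.036 = 2.681.
n = 2 × (2.681 / 0.69)² = 2 × 3.886² = 2 × 15.10 = 30.2.
Round up to the next whole participant.

n = 31 per group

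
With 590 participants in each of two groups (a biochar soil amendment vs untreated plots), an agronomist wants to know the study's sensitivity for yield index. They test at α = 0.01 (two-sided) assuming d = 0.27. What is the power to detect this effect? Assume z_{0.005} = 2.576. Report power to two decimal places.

For two equal groups, power = Φ(d·√(n/2) − z_{α/2}).
d·√(n/2) = 0.27 × √(590/2) = 0.27 × 17.176 = 4.637.
z_β = 4.637 − 2.576 = 2.061.
Power = Φ(2.061) = 0.980.

power ≈ 0.98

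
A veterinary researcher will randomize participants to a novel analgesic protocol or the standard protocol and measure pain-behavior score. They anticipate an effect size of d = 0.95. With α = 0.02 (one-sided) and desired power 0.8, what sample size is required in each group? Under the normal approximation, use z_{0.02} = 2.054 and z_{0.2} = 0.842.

For two independent groups with equal n: n = 2·((z_{α} + z_β) / d)².
z_{α} + z_β = 2.054 + 0.842 = 2.896.
n = 2 × (2.896 / 0.95)² = 2 × 3.048² = 2 × 9.29 = 18.6.
Round up to the next whole participant.

n = 19 per group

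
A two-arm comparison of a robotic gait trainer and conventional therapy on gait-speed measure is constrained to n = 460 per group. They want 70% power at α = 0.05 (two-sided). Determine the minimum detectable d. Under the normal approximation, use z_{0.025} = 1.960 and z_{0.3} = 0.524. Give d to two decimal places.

For two independent groups of n = 460 each: d_min = (z_{α/2} + z_β)·√(2/n).
z-sum = 1.960 + 0.524 = 2.484.
d_min = 2.484 × √(2/460) = 2.484 × 0.0659 = 0.164.

d_min ≈ 0.16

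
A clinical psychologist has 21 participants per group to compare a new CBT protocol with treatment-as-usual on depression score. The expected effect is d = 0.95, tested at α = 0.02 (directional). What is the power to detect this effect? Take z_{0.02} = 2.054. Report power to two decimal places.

For two equal groups, power = Φ(d·√(n/2) − z_{α}).
d·√(n/2) = 0.95 × √(21/2) = 0.95 × 3.240 = 3.078.
z_β = 3.078 − 2.054 = 1.024.
Power = Φ(1.024) = 0.847.

power ≈ 0.85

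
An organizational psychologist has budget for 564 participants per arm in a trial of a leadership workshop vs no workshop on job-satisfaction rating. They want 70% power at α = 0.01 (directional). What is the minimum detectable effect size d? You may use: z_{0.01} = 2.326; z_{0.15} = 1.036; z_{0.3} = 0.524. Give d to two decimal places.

For two independent groups of n = 564 each: d_min = (z_{α} + z_β)·√(2/n).
z-sum = 2.326 + 0.524 = 2.850.
d_min = 2.850 × √(2/564) = 2.850 × 0.0595 = 0.170.

d_min ≈ 0.17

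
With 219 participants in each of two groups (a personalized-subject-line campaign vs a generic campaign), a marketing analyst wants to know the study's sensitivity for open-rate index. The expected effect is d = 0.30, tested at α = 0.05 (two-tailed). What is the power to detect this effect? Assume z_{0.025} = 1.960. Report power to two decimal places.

For two equal groups, power = Φ(d·√(n/2) − z_{α/2}).
d·√(n/2) = 0.30 × √(219/2) = 0.30 × 10.464 = 3.139.
z_β = 3.139 − 1.960 = 1.179.
Power = Φ(1.179) = 0.881.

power ≈ 0.88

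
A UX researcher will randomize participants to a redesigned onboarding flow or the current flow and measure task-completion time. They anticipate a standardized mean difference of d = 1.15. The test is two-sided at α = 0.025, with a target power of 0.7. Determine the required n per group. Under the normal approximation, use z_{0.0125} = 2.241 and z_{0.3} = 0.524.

n = 12 per group

For two independent groups with equal n: n = 2·((z_{α/2} + z_β) / d)².
z_{α/2} + z_β = 2.241 + 0.524 = 2.765.
n = 2 × (2.765 / 1.15)² = 2 × 2.404² = 2 × 5.78 = 11.6.
Round up to the next whole participant.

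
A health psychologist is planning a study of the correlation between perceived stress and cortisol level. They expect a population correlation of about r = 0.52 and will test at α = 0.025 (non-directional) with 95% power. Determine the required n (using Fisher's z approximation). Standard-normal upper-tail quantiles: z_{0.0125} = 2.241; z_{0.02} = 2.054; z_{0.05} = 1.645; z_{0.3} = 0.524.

n = 49

Fisher's z: C = ½·ln((1+r)/(1−r)) = ½·ln(3.1667) = 0.5763.
n = ((z_{α/2} + z_β)/C)² + 3.
(2.241 + 1.645) / 0.5763 = 3.886 / 0.5763 = 6.743.
n = 6.743² + 3 = 45.47 + 3 = 48.5.
Round up.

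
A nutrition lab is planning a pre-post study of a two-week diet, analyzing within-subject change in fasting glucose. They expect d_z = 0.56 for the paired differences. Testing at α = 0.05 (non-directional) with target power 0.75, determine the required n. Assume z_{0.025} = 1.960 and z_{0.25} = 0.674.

For a paired (one-sample on differences) test: n = ((z_{α/2} + z_β) / d)².
z_{α/2} + z_β = 1.960 + 0.674 = 2.634.
n = (2.634 / 0.56)² = 4.704² = 22.12.
Round up.

n = 23 pairs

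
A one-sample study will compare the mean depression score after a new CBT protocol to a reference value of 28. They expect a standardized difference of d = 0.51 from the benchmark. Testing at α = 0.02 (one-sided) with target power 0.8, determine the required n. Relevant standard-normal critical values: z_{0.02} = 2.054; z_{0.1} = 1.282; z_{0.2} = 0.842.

n = 33

For a one-sample test: n = ((z_{α} + z_β) / d)².
z_{α} + z_β = 2.054 + 0.842 = 2.896.
n = (2.896 / 0.51)² = 5.678² = 32.24.
Round up.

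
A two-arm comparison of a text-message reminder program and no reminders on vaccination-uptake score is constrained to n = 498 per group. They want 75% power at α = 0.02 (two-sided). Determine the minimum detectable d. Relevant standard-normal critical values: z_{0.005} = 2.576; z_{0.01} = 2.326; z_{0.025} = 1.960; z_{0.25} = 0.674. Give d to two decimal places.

d_min ≈ 0.19

For two independent groups of n = 498 each: d_min = (z_{α/2} + z_β)·√(2/n).
z-sum = 2.326 + 0.674 = 3.000.
d_min = 3.000 × √(2/498) = 3.000 × 0.0634 = 0.190.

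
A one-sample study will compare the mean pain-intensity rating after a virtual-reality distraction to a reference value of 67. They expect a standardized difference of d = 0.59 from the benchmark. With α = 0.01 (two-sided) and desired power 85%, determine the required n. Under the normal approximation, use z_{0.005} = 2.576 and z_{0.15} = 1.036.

n = 38

For a one-sample test: n = ((z_{α/2} + z_β) / d)².
z_{α/2} + z_β = 2.576 + 1.036 = 3.612.
n = (3.612 / 0.59)² = 6.122² = 37.48.
Round up.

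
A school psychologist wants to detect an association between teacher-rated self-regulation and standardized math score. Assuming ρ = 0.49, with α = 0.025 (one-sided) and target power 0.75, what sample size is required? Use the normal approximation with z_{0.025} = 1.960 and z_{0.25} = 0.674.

Fisher's z: C = ½·ln((1+r)/(1−r)) = ½·ln(2.9216) = 0.5361.
n = ((z_{α} + z_β)/C)² + 3.
(1.960 + 0.674) / 0.5361 = 2.634 / 0.5361 = 4.913.
n = 4.913² + 3 = 24.14 + 3 = 27.1.
Round up.

n = 28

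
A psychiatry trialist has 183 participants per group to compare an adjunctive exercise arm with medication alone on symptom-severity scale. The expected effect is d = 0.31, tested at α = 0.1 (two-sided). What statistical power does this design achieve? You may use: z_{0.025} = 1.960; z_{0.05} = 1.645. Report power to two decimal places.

power ≈ 0.91

For two equal groups, power = Φ(d·√(n/2) − z_{α/2}).
d·√(n/2) = 0.31 × √(183/2) = 0.31 × 9.566 = 2.965.
z_β = 2.965 − 1.645 = 1.320.
Power = Φ(1.320) = 0.907.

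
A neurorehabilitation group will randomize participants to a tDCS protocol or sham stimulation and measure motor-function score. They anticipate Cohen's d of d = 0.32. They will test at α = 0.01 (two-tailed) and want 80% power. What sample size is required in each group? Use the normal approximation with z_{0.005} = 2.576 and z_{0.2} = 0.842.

For two independent groups with equal n: n = 2·((z_{α/2} + z_β) / d)².
z_{α/2} + z_β = 2.576 + 0.842 = 3.418.
n = 2 × (3.418 / 0.32)² = 2 × 10.681² = 2 × 114.09 = 228.2.
Round up to the next whole participant.

n = 229 per group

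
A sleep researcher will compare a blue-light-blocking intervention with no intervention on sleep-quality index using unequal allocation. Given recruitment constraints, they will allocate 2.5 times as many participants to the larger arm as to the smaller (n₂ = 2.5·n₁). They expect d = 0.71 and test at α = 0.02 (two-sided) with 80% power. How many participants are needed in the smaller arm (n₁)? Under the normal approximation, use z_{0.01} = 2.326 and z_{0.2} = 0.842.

With allocation ratio k = n₂/n₁ = 2.5, Var(x̄₁−x̄₂) = σ²(1/n₁ + 1/(k·n₁)) = σ²·(k+1)/(k·n₁).
So n₁ = (1 + 1/k)·((z_{α/2} + z_β)/d)² = 1.400 × (3.168/0.71)².
n₁ = 1.400 × 19.91 = 27.9.
Round up: n₁ = 28, giving n₂ = 2.5 × 28 = 70.

n₁ = 28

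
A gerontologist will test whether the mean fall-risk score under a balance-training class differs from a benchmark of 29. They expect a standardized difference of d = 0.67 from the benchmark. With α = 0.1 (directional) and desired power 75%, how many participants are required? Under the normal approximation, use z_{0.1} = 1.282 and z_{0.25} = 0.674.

For a one-sample test: n = ((z_{α} + z_β) / d)².
z_{α} + z_β = 1.282 + 0.674 = 1.956.
n = (1.956 / 0.67)² = 2.919² = 8.52.
Round up.

n = 9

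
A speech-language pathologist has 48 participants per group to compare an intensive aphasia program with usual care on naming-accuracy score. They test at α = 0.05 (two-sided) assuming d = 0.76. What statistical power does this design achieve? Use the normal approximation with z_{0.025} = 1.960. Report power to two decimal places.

For two equal groups, power = Φ(d·√(n/2) − z_{α/2}).
d·√(n/2) = 0.76 × √(48/2) = 0.76 × 4.899 = 3.723.
z_β = 3.723 − 1.960 = 1.763.
Power = Φ(1.763) = 0.961.

power ≈ 0.96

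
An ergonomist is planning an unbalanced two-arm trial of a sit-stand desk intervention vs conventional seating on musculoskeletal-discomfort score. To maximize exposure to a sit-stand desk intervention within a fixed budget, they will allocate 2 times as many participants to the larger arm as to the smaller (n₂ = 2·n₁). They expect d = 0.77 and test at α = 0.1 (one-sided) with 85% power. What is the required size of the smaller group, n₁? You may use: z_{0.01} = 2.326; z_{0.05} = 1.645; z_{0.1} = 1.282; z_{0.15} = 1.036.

With allocation ratio k = n₂/n₁ = 2, Var(x̄₁−x̄₂) = σ²(1/n₁ + 1/(k·n₁)) = σ²·(k+1)/(k·n₁).
So n₁ = (1 + 1/k)·((z_{α} + z_β)/d)² = 1.500 × (2.318/0.77)².
n₁ = 1.500 × 9.06 = 13.6.
Round up: n₁ = 14, giving n₂ = 2 × 14 = 28.

n₁ = 14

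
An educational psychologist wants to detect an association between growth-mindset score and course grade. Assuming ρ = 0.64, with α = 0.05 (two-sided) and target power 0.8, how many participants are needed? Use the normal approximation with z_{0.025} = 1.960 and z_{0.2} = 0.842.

Fisher's z: C = ½·ln((1+r)/(1−r)) = ½·ln(4.5556) = 0.7582.
n = ((z_{α/2} + z_β)/C)² + 3.
(1.960 + 0.842) / 0.7582 = 2.802 / 0.7582 = 3.696.
n = 3.696² + 3 = 13.66 + 3 = 16.7.
Round up.

n = 17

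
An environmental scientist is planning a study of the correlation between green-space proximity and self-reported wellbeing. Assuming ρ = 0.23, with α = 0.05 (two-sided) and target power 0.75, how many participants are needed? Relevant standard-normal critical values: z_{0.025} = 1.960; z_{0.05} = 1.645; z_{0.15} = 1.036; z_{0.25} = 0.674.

n = 130

Fisher's z: C = ½·ln((1+r)/(1−r)) = ½·ln(1.5974) = 0.2342.
n = ((z_{α/2} + z_β)/C)² + 3.
(1.960 + 0.674) / 0.2342 = 2.634 / 0.2342 = 11.247.
n = 11.247² + 3 = 126.49 + 3 = 129.5.
Round up.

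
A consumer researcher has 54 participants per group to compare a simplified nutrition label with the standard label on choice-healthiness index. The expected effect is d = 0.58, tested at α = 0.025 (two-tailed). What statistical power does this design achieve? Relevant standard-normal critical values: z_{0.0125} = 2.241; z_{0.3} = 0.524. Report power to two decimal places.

For two equal groups, power = Φ(d·√(n/2) − z_{α/2}).
d·√(n/2) = 0.58 × √(54/2) = 0.58 × 5.196 = 3.014.
z_β = 3.014 − 2.241 = 0.773.
Power = Φ(0.773) = 0.780.

power ≈ 0.78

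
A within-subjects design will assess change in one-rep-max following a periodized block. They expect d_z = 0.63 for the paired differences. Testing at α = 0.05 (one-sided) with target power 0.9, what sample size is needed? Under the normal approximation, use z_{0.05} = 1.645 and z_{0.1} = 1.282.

For a paired (one-sample on differences) test: n = ((z_{α} + z_β) / d)².
z_{α} + z_β = 1.645 + 1.282 = 2.927.
n = (2.927 / 0.63)² = 4.646² = 21.59.
Round up.

n = 22 pairs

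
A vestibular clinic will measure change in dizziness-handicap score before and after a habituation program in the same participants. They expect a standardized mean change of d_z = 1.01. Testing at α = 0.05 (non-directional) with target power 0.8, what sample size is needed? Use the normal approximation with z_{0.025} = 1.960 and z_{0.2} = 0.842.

n = 8 pairs

For a paired (one-sample on differences) test: n = ((z_{α/2} + z_β) / d)².
z_{α/2} + z_β = 1.960 + 0.842 = 2.802.
n = (2.802 / 1.01)² = 2.774² = 7.70.
Round up.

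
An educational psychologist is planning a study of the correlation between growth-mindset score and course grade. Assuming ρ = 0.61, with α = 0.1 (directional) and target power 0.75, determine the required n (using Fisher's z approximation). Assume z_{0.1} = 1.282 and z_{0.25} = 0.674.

Fisher's z: C = ½·ln((1+r)/(1−r)) = ½·ln(4.1282) = 0.7089.
n = ((z_{α} + z_β)/C)² + 3.
(1.282 + 0.674) / 0.7089 = 1.956 / 0.7089 = 2.759.
n = 2.759² + 3 = 7.61 + 3 = 10.6.
Round up.

n = 11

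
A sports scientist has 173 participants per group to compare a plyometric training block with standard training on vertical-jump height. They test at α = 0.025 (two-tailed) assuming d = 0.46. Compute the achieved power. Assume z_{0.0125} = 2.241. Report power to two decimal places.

For two equal groups, power = Φ(d·√(n/2) − z_{α/2}).
d·√(n/2) = 0.46 × √(173/2) = 0.46 × 9.301 = 4.278.
z_β = 4.278 − 2.241 = 2.037.
Power = Φ(2.037) = 0.979.

power ≈ 0.98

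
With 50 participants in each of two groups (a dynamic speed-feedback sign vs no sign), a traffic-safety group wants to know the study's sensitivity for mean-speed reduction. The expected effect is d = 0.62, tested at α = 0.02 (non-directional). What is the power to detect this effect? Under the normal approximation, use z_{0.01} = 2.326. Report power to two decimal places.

power ≈ 0.78

For two equal groups, power = Φ(d·√(n/2) − z_{α/2}).
d·√(n/2) = 0.62 × √(50/2) = 0.62 × 5.000 = 3.100.
z_β = 3.100 − 2.326 = 0.774.
Power = Φ(0.774) = 0.781.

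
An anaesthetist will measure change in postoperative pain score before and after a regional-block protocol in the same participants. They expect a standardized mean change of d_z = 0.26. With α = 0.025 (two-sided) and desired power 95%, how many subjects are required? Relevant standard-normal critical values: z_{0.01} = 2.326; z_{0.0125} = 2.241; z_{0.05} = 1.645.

n = 224 pairs

For a paired (one-sample on differences) test: n = ((z_{α/2} + z_β) / d)².
z_{α/2} + z_β = 2.241 + 1.645 = 3.886.
n = (3.886 / 0.26)² = 14.946² = 223.39.
Round up.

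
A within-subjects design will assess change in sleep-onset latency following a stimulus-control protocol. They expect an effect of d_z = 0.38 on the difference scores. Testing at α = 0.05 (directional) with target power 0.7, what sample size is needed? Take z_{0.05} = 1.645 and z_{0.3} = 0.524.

n = 33 pairs

For a paired (one-sample on differences) test: n = ((z_{α} + z_β) / d)².
z_{α} + z_β = 1.645 + 0.524 = 2.169.
n = (2.169 / 0.38)² = 5.708² = 32.58.
Round up.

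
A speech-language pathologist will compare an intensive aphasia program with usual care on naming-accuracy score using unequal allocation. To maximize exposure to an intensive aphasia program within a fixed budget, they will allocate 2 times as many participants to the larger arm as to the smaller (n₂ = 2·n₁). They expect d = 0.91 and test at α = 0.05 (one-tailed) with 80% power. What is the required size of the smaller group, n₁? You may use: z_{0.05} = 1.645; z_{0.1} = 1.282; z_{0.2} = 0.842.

With allocation ratio k = n₂/n₁ = 2, Var(x̄₁−x̄₂) = σ²(1/n₁ + 1/(k·n₁)) = σ²·(k+1)/(k·n₁).
So n₁ = (1 + 1/k)·((z_{α} + z_β)/d)² = 1.500 × (2.487/0.91)².
n₁ = 1.500 × 7.47 = 11.2.
Round up: n₁ = 12, giving n₂ = 2 × 12 = 24.

n₁ = 12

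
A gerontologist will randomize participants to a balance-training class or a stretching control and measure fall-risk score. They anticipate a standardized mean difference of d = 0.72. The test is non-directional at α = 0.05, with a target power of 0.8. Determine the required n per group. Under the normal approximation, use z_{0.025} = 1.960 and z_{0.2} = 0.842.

For two independent groups with equal n: n = 2·((z_{α/2} + z_β) / d)².
z_{α/2} + z_β = 1.960 + 0.842 = 2.802.
n = 2 × (2.802 / 0.72)² = 2 × 3.892² = 2 × 15.15 = 30.3.
Round up to the next whole participant.

n = 31 per group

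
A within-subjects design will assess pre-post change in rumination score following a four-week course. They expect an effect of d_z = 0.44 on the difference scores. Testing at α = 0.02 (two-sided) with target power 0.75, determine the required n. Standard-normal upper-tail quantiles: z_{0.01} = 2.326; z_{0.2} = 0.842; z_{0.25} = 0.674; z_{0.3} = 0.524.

n = 47 pairs

For a paired (one-sample on differences) test: n = ((z_{α/2} + z_β) / d)².
z_{α/2} + z_β = 2.326 + 0.674 = 3.000.
n = (3.000 / 0.44)² = 6.818² = 46.49.
Round up.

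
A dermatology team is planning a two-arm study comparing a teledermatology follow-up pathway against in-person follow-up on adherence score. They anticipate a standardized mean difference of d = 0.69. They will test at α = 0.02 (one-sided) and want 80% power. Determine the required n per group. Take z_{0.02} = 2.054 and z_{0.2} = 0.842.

n = 36 per group

For two independent groups with equal n: n = 2·((z_{α} + z_β) / d)².
z_{α} + z_β = 2.054 + 0.842 = 2.896.
n = 2 × (2.896 / 0.69)² = 2 × 4.197² = 2 × 17.62 = 35.2.
Round up to the next whole participant.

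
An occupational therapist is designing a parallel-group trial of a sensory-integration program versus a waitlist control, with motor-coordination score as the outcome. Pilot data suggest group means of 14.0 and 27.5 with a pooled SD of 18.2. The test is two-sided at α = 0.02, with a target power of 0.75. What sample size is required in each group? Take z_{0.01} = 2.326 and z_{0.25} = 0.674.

n = 33 per group

Cohen's d = |M₁ − M₂| / SD_pooled = |14.0 − 27.5| / 18.2 = 13.5 / 18.2 = 0.742.
For two independent groups with equal n: n = 2·((z_{α/2} + z_β) / d)².
z_{α/2} + z_β = 2.326 + 0.674 = 3.000.
n = 2 × (3.000 / 0.742)² = 2 × 4.043² = 2 × 16.35 = 32.7.
Round up to the next whole participant.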